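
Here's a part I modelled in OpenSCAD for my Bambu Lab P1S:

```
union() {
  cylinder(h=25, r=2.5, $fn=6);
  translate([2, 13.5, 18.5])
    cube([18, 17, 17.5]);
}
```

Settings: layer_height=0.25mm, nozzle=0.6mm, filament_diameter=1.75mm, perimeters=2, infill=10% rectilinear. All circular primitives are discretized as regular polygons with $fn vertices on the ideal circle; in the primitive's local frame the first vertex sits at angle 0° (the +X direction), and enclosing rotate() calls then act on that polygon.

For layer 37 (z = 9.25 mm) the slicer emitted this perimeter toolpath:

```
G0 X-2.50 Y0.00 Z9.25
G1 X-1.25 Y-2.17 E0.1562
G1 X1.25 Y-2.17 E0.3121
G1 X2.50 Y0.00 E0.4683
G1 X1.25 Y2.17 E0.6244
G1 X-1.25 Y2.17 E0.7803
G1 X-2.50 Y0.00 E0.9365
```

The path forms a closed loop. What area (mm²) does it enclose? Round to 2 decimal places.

16.27 mm²

Apply the shoelace formula to the sequence of (X, Y) vertices; enclosed area = 16.27 mm².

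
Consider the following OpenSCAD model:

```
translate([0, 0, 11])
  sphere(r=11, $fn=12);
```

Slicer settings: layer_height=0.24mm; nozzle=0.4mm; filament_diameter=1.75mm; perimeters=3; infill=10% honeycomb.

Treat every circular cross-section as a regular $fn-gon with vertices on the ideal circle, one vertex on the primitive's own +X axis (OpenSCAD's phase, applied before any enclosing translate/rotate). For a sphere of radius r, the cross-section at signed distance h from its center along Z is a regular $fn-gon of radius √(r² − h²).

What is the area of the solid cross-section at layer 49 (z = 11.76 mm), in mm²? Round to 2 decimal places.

361.27 mm²

At z = 11.76 mm: the r=11 sphere contributes a regular 12-gon of circumradius √(11²−0.76²) = 10.974 (area = (12/2)·10.974²·sin(360°/12) = 361.27 mm²). Overall, the cross-section is a single solid region. Net area = 361.27 mm².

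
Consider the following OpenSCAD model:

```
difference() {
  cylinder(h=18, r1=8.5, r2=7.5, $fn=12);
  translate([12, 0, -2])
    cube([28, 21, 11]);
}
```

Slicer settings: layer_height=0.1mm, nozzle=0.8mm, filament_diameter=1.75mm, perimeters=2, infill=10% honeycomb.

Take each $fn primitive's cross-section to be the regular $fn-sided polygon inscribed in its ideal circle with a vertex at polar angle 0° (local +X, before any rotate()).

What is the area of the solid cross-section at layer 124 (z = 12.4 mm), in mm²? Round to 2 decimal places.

183.04 mm²

At z = 12.4 mm: the cone: at t=0.689 of its height the radius interpolates to r₁+(r₂−r₁)t = 7.811, giving a regular 12-gon of that circumradius (area = (12/2)·7.811²·sin(360°/12) = 183.04 mm²); the cube at (12, 0) does not reach this height (z outside [-2, 9]); After the difference (first − rest): none of the subtracted shapes is present at this height, so the cone is unchanged — area = 183.04 mm². Overall, the cross-section is a single solid region. Net area = 183.04 mm².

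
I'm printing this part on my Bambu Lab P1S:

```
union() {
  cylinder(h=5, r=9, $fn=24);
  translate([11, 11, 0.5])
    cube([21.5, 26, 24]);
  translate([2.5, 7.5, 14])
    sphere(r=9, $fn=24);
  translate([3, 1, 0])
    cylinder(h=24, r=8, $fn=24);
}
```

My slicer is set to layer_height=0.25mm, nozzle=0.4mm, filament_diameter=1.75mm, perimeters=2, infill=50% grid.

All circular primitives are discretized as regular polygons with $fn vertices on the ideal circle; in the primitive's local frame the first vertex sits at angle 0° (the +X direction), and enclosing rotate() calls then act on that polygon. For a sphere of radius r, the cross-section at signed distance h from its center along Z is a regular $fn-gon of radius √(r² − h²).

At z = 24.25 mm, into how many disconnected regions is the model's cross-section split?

1

At z = 24.25 mm: the cylinder does not reach this height (z outside [0, 5]); the 21.5×26 cube at (11, 11) contributes its full rectangle; the sphere at (2.5, 7.5) is absent (|z−center|=10.250 > r=9); the cylinder at (3, 1) does not reach this height (z outside [0, 24]); Taking the union: only the 21.5×26 cube at (11, 11) is present, so the union is just that shape — 1 connected region. The result has 1 disconnected region.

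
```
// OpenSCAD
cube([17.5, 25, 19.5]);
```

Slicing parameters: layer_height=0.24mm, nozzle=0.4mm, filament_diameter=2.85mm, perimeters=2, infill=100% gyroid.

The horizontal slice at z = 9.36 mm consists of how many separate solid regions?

1

At z = 9.36 mm: the cube (footprint 17.5×25) is included at this height. The result has 1 disconnected region.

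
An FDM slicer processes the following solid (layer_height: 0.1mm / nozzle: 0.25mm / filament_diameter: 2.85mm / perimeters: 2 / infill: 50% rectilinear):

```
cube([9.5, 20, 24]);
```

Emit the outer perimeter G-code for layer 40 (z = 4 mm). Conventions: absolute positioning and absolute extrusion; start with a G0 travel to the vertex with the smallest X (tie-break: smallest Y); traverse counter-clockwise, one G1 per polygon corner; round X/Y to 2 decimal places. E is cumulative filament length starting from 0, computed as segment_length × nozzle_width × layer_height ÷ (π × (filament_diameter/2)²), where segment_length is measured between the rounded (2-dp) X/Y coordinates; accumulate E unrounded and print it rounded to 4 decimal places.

At z = 4 mm: the 9.5×20 cube contributes its full rectangle. The outline is a single polygon with 4 vertices. Extrusion per mm of travel: 0.25 × 0.1 / (π × 1.425²) = 0.003919. Accumulating E over each segment gives final E = 0.2312.

G0 X0.00 Y0.00 Z4.00
G1 X9.50 Y0.00 E0.0372
G1 X9.50 Y20.00 E0.1156
G1 X0.00 Y20.00 E0.1528
G1 X0.00 Y0.00 E0.2312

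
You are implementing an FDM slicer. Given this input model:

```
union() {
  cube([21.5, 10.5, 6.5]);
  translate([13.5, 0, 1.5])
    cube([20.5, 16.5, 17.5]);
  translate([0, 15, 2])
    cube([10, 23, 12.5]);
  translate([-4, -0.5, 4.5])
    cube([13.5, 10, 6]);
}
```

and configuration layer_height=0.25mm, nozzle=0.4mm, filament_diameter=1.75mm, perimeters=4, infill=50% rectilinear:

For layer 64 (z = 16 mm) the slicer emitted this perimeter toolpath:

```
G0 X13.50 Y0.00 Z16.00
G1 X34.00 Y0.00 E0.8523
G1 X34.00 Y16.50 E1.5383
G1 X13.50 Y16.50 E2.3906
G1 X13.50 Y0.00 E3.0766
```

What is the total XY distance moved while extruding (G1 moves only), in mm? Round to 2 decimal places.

Sum the Euclidean lengths of each G1 segment: total = 74.00 mm.

74.00 mm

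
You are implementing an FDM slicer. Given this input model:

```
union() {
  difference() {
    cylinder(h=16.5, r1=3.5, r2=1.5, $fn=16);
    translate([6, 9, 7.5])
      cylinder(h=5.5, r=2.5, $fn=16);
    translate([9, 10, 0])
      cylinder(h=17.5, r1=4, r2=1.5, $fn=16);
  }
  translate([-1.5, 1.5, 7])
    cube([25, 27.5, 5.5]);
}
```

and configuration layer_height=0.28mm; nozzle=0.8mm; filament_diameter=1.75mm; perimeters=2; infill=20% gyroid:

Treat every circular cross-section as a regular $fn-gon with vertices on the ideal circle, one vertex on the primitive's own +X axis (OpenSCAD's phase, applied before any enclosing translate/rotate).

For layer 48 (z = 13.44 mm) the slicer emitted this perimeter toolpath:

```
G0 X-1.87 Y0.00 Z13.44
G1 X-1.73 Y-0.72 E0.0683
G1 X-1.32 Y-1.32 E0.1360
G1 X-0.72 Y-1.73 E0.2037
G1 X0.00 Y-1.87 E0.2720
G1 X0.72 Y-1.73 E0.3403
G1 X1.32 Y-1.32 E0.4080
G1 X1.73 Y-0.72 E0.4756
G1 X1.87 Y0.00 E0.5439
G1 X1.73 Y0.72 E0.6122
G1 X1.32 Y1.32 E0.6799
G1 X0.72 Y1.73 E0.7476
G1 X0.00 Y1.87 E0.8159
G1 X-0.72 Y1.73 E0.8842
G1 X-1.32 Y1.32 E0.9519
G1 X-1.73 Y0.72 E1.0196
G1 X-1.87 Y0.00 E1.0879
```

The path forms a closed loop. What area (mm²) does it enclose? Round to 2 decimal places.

Apply the shoelace formula to the sequence of (X, Y) vertices; enclosed area = 10.72 mm².

10.72 mm²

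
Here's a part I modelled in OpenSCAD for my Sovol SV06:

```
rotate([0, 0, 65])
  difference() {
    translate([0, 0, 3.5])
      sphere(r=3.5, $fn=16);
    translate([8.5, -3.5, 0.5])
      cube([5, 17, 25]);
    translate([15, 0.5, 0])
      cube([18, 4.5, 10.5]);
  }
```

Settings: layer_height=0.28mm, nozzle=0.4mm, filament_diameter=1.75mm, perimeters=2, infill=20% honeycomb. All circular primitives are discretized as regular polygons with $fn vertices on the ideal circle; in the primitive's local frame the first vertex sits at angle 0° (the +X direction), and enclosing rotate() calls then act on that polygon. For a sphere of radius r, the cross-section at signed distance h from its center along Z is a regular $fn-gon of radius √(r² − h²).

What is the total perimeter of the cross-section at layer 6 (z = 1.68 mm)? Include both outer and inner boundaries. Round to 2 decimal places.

At z = 1.68 mm: the sphere: section is a regular 16-gon, circumradius = √(r²−h²) = √(3.5²−1.82²) = 2.990 (perimeter = 2·16·2.990·sin(180°/16) = 18.66 mm); the cube at (8.5, -3.5) is present — its section is the full 5×17 rectangle (perimeter 44.00 mm); the cube at (15, 0.5) (footprint 18×4.5) is included at this height (perimeter 45.00 mm); Subtracting the remaining from the first: starting from the r=3.5 sphere, the 5×17 cube at (8.5, -3.5) misses the remaining region (no effect); the 18×4.5 cube at (15, 0.5) misses the remaining region (no effect) — boundary = 18.66 mm; (whole slice rotated 65° about Z — lengths, areas and connectivity unchanged). Overall, the cross-section is a single solid region. Total boundary length (outer) = 18.66 mm.

18.66 mm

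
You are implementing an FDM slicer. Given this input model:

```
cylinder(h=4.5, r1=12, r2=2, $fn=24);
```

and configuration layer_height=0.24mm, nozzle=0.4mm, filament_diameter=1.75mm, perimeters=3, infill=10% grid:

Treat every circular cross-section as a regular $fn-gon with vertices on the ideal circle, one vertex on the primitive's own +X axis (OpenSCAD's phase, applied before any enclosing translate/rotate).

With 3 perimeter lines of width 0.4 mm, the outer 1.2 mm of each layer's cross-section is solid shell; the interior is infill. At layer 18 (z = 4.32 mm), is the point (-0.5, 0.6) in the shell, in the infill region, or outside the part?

infill

At z = 4.32 mm: the cone contributes a regular 24-gon of circumradius 2.400 (interpolated between r1=12 and r2=2 at t=0.960). Overall, the cross-section is a single solid region. The nearest boundary edge runs (-1.20, 2.08)→(-1.70, 1.70); distance from the point to it = 1.60 mm. The point is inside the cross-section and 1.60 mm from the nearest boundary — more than the 1.2 mm shell width (3 × 0.4), so it's in the infill interior.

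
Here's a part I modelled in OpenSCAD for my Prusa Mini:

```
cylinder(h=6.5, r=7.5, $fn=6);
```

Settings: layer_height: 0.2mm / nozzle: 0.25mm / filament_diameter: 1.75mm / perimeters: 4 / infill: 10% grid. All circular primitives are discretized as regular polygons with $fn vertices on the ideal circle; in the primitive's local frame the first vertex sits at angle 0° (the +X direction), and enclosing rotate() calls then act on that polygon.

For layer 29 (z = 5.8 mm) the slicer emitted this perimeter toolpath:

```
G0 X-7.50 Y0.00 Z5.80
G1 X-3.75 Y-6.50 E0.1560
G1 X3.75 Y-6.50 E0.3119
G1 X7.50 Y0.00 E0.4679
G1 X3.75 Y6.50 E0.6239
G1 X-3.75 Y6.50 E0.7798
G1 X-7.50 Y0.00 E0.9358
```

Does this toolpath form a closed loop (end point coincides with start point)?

Start point (G0): (-7.50, 0.00). End point (last G1): the path returns to the start — closed.

yes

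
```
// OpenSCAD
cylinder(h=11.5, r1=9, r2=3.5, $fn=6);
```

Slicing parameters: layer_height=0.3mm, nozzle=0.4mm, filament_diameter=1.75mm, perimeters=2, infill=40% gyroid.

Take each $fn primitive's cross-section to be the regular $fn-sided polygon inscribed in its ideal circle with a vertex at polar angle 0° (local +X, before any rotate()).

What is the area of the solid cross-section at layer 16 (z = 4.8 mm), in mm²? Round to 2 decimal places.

At z = 4.8 mm: the cone (r1=9→r2=3.5) has section circumradius 6.704 here — a regular 6-gon (area = (6/2)·6.704²·sin(360°/6) = 116.78 mm²). Overall, the cross-section is a single solid region. Net area = 116.78 mm².

116.78 mm²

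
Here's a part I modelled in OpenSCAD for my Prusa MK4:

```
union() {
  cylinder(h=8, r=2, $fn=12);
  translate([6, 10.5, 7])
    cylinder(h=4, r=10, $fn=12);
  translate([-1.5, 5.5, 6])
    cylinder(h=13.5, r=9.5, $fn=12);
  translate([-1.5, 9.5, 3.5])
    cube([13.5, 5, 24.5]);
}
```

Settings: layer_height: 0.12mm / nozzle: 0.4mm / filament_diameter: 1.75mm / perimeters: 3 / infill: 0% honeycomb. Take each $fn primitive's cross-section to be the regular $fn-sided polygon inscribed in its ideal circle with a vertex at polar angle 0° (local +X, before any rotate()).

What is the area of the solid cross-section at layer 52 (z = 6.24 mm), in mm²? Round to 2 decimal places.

At z = 6.24 mm: the r=2 cylinder gives a regular 12-gon of circumradius 2 (constant along its height) (area = (12/2)·2.000²·sin(360°/12) = 12.00 mm²); the cylinder at (6, 10.5) is not intersected at this z (z outside [7, 11]); the r=9.5 cylinder at (-1.5, 5.5) contributes a regular 12-gon of circumradius 9.5 (area = (12/2)·9.500²·sin(360°/12) = 270.75 mm²); the cube at (-1.5, 9.5) (footprint 13.5×5) is included at this height (area 67.50 mm²); Taking the union: the regions partially overlap — summed areas 350.25 mm² minus the doubly-counted overlap 43.36 mm² gives 306.89 mm² — area = 306.89 mm². Overall, the cross-section is a single solid region. Net area = 306.89 mm².

306.89 mm²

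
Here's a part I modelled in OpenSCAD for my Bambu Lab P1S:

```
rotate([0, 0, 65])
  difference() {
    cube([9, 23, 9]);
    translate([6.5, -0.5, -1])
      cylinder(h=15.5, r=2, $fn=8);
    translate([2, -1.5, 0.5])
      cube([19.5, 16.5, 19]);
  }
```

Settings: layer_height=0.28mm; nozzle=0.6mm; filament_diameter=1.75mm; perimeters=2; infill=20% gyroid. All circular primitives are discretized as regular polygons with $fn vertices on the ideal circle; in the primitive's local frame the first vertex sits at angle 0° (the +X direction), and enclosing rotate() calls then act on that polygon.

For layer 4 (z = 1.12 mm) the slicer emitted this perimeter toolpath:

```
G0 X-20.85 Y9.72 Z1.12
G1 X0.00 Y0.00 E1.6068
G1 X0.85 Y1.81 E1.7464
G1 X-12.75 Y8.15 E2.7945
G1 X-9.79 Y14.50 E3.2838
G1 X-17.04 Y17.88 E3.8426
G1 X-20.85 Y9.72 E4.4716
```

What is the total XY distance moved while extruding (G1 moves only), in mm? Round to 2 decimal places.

Sum the Euclidean lengths of each G1 segment: total = 64.02 mm.

64.02 mm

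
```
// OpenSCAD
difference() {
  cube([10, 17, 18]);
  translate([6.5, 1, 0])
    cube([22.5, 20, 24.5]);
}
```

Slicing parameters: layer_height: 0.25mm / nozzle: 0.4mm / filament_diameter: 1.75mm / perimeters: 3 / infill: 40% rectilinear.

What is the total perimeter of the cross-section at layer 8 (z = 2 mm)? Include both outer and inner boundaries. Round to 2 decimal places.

At z = 2 mm: the 10×17 cube contributes its full rectangle (perimeter 54.00 mm); the 22.5×20 cube at (6.5, 1) contributes its full rectangle (perimeter 85.00 mm); After the difference (first − rest): starting from the 10×17 cube, the 22.5×20 cube at (6.5, 1) partially overlaps it — only the 56.00 mm² overlap (of its 450.00 mm²) is removed, clipping the outline — boundary = 54.00 mm. Overall, the cross-section is a single solid region. Total boundary length (outer) = 54.00 mm.

54.00 mm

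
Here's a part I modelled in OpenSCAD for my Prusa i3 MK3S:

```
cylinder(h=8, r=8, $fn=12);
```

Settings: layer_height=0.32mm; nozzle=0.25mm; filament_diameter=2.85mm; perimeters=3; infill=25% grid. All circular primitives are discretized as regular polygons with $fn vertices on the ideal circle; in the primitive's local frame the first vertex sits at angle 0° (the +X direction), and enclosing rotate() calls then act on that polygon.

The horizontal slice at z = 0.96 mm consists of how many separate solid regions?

1

At z = 0.96 mm: the r=8 cylinder contributes a regular 12-gon of circumradius 8. The result has 1 disconnected region.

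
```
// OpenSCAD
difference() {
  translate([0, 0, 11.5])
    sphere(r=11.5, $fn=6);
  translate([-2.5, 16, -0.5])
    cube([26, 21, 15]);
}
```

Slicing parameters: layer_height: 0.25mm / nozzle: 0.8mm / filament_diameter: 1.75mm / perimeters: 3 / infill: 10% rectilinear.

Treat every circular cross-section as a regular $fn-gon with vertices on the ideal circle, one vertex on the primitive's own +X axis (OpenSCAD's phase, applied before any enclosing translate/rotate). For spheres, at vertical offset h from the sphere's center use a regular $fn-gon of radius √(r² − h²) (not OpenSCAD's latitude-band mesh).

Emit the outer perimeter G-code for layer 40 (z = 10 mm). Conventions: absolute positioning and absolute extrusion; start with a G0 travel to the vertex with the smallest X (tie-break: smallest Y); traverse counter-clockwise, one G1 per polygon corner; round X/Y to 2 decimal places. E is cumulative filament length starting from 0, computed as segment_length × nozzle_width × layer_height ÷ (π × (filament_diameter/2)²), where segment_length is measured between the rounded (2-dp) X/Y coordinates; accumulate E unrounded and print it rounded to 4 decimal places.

G0 X-11.40 Y0.00 Z10.00
G1 X-5.70 Y-9.87 E0.9477
G1 X5.70 Y-9.87 E1.8956
G1 X11.40 Y0.00 E2.8434
G1 X5.70 Y9.87 E3.7911
G1 X-5.70 Y9.87 E4.7390
G1 X-11.40 Y0.00 E5.6867

At z = 10 mm: the r=11.5 sphere contributes a regular 6-gon of circumradius √(11.5²−1.5²) = 11.402; the cube at (-2.5, 16) is present — its section is the full 26×21 rectangle; After the difference (first − rest): starting from the r=11.5 sphere, the 26×21 cube at (-2.5, 16) misses the remaining region (no effect) — 1 connected region. The outline is a single polygon with 6 vertices. Extrusion per mm of travel: 0.8 × 0.25 / (π × 0.875²) = 0.083150. Accumulating E over each segment gives final E = 5.6867.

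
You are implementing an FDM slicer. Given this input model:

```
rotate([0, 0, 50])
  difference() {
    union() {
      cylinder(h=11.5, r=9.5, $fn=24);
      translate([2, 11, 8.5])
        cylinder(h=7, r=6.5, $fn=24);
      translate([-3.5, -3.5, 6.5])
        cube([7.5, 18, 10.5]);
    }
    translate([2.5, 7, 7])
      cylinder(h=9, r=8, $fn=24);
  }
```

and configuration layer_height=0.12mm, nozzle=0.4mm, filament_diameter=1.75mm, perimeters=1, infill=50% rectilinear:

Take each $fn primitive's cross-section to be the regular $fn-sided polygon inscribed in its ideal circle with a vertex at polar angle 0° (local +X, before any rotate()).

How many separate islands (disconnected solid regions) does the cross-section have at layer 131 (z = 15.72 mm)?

2

At z = 15.72 mm: the cylinder is absent (z outside [0, 11.5]); the cylinder at (2, 11) is not intersected at this z (z outside [8.5, 15.5]); the cube at (-3.5, -3.5) is present — its section is the full 7.5×18 rectangle; Combining (union): only the 7.5×18 cube at (-3.5, -3.5) is present, so the union is just that shape — 1 connected region; the r=8 cylinder at (2.5, 7) gives a regular 24-gon of circumradius 8 (constant along its height); Taking the first minus the rest: starting from the result so far, the r=8 cylinder at (2.5, 7) partially overlaps it — only the 107.71 mm² overlap (of its 198.77 mm²) is removed, clipping the outline — 2 connected regions; (whole slice rotated 50° about Z — lengths, areas and connectivity unchanged). Overall, the cross-section has 2 separate islands. Island count = 2.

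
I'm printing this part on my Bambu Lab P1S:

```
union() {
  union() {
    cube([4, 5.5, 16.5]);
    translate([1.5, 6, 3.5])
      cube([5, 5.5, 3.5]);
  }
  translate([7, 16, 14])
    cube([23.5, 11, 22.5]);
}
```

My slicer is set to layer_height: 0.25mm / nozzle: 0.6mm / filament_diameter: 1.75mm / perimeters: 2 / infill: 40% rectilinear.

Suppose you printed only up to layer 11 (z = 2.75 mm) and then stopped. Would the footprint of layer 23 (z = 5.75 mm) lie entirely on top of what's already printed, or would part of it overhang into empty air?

part overhangs

Compare the two slices. At z = 2.75: the cube is present — its section is the full 4×5.5 rectangle (area 22.00 mm²); the cube at (1.5, 6) is absent (z outside [3.5, 7]); Taking the union: only the 4×5.5 cube is present, so the union is just that shape — area = 22.00 mm²; the cube at (7, 16) is not intersected at this z (z outside [14, 36.5]); Merging all regions: only the result so far is present, so the union is just that shape — area = 22.00 mm². At z = 5.75: the cube is present — its section is the full 4×5.5 rectangle (area 22.00 mm²); the 5×5.5 cube at (1.5, 6) contributes its full rectangle (area 27.50 mm²); Merging all regions: the 2 present regions are separate (no shared area or edge), so areas and boundary lengths simply add and each stays a separate island — area = 49.50 mm²; the cube at (7, 16) is not intersected at this z (z outside [14, 36.5]); Combining (union): only the result so far is present, so the union is just that shape — area = 49.50 mm². Checking containment: at z = 5.75 the cross-section extends beyond the z = 2.75 cross-section by about 27.50 mm².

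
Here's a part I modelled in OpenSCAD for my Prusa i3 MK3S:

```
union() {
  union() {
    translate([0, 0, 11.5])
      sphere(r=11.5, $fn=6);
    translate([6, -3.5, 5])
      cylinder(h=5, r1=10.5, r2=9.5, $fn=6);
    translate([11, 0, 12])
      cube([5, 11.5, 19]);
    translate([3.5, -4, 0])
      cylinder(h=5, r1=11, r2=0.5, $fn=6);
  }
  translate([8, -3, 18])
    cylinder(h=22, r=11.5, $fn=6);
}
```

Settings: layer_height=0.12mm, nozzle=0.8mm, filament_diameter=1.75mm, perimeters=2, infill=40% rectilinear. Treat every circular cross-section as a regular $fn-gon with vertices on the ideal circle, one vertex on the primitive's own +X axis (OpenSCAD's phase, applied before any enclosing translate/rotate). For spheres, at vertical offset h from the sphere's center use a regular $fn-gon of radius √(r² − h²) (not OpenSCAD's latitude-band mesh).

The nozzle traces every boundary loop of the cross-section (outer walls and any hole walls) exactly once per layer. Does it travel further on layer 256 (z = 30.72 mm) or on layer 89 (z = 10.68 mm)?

layer 256 (z = 30.72 mm)

Layer 256 (z = 30.72): the sphere is absent (|z−center|=19.220 > r=11.5); the cone at (6, -3.5) does not reach this height (z outside [5, 10]); the 5×11.5 cube at (11, 0) contributes its full rectangle (perimeter 33.00 mm); the cone at (3.5, -4) does not reach this height (z outside [0, 5]); Combining (union): only the 5×11.5 cube at (11, 0) is present, so the union is just that shape — boundary = 33.00 mm; the r=11.5 cylinder at (8, -3) contributes a regular 6-gon of circumradius 11.5 (perimeter = 2·6·11.500·sin(180°/6) = 69.00 mm); Taking the union: the regions partially overlap (shared area 30.41 mm²), so the edge portions inside another operand are dropped and the merged outline is re-measured after clipping — boundary = 79.73 mm. So its perimeter = 79.73 mm. Layer 89 (z = 10.68): the r=11.5 sphere slices to a regular 6-gon of circumradius 11.471 (√(r²−h²) with h=0.82 from center) (perimeter = 2·6·11.471·sin(180°/6) = 68.82 mm); the cone at (6, -3.5) is absent (z outside [5, 10]); the cube at (11, 0) does not reach this height (z outside [12, 31]); the cone at (3.5, -4) is absent (z outside [0, 5]); Taking the union: only the r=11.5 sphere is present, so the union is just that shape — boundary = 68.82 mm; the cylinder at (8, -3) is not intersected at this z (z outside [18, 40]); Merging all regions: only that combined region is present, so the union is just that shape — boundary = 68.82 mm. So its perimeter = 68.82 mm. Layer 256 is larger (79.73 vs 68.82 mm).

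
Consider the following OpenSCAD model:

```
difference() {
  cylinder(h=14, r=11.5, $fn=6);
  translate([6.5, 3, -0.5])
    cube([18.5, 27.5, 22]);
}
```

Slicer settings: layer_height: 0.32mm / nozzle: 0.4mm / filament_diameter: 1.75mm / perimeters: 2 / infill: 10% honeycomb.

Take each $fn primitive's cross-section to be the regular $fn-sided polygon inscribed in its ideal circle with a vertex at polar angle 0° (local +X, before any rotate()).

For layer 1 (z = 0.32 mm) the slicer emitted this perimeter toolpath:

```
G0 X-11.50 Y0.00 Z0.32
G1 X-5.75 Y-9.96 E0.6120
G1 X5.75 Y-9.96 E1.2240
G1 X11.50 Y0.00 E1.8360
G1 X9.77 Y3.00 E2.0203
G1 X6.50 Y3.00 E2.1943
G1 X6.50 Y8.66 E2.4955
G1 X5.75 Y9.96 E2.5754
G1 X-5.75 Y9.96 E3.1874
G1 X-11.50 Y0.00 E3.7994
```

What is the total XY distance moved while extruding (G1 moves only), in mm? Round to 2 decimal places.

71.40 mm

Sum the Euclidean lengths of each G1 segment: total = 71.40 mm.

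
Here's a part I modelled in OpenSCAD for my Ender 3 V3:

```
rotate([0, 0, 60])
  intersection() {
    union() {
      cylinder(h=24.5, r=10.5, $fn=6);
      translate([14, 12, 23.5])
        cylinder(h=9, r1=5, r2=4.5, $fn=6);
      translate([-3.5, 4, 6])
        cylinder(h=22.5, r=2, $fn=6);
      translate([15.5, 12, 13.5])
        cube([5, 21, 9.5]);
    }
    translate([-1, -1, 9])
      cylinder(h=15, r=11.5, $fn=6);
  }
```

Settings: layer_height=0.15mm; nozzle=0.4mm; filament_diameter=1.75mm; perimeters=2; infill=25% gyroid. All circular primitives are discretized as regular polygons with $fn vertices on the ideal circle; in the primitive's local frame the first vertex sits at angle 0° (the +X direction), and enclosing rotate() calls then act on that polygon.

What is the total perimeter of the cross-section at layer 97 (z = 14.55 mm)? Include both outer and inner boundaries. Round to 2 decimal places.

At z = 14.55 mm: the cylinder: section is a regular 6-gon, circumradius r=10.5 (perimeter = 2·6·10.500·sin(180°/6) = 63.00 mm); the cone at (14, 12) is absent (z outside [23.5, 32.5]); the r=2 cylinder at (-3.5, 4) gives a regular 6-gon of circumradius 2 (constant along its height) (perimeter = 2·6·2.000·sin(180°/6) = 12.00 mm); the cube at (15.5, 12) is present — its section is the full 5×21 rectangle (perimeter 52.00 mm); Taking the union: the regions partially overlap (shared area 10.39 mm²), so the edge portions inside another operand are dropped and the merged outline is re-measured after clipping — boundary = 115.00 mm; the cylinder at (-1, -1): section is a regular 6-gon, circumradius r=11.5 (perimeter = 2·6·11.500·sin(180°/6) = 69.00 mm); Keeping only the common overlap: the r=11.5 cylinder at (-1, -1) partially overlaps the result so far; clipping to the common part keeps 279.70 mm² — boundary = 62.27 mm; (rotated 60° about Z; rotation is an isometry so areas/perimeters/island counts are preserved). Overall, the cross-section is a single solid region. Total boundary length (outer) = 62.27 mm.

62.27 mm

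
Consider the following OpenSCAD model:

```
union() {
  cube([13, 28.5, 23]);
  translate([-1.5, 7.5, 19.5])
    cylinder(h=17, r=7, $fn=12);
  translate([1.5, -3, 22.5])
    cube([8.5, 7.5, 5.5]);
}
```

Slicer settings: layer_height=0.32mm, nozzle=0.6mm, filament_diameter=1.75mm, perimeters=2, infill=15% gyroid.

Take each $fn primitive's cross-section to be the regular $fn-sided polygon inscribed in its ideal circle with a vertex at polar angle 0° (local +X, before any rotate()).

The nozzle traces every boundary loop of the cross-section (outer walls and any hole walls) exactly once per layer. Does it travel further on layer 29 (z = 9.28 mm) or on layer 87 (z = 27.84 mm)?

layer 29 (z = 9.28 mm)

Layer 29 (z = 9.28): the cube is present — its section is the full 13×28.5 rectangle (perimeter 83.00 mm); the cylinder at (-1.5, 7.5) is absent (z outside [19.5, 36.5]); the cube at (1.5, -3) is absent (z outside [22.5, 28]); Merging all regions: only the 13×28.5 cube is present, so the union is just that shape — boundary = 83.00 mm. So its perimeter = 83.00 mm. Layer 87 (z = 27.84): the cube does not reach this height (z outside [0, 23]); the cylinder at (-1.5, 7.5): section is a regular 12-gon, circumradius r=7 (perimeter = 2·12·7.000·sin(180°/12) = 43.48 mm); the cube at (1.5, -3) is present — its section is the full 8.5×7.5 rectangle (perimeter 32.00 mm); Combining (union): the regions partially overlap (shared area 6.16 mm²), so the edge portions inside another operand are dropped and the merged outline is re-measured after clipping — boundary = 64.43 mm. So its perimeter = 64.43 mm. Layer 29 is larger (83.00 vs 64.43 mm).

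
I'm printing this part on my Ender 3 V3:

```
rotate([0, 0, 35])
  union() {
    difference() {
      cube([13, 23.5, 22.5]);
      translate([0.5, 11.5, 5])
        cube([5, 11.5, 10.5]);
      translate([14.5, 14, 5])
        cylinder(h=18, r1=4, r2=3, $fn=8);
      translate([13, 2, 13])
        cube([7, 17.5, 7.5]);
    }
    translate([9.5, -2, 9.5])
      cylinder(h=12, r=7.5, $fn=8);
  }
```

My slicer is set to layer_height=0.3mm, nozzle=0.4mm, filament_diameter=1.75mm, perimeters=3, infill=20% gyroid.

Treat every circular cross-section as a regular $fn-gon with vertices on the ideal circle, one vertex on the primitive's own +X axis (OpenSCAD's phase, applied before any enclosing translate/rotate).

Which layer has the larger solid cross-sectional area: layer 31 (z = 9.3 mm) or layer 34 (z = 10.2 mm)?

layer 34 (z = 10.2 mm)

Layer 31 (z = 9.3): the cube is present — its section is the full 13×23.5 rectangle (area 305.50 mm²); the cube at (0.5, 11.5) is present — its section is the full 5×11.5 rectangle (area 57.50 mm²); the cone at (14.5, 14): at t=0.239 of its height the radius interpolates to r₁+(r₂−r₁)t = 3.761, giving a regular 8-gon of that circumradius (area = (8/2)·3.761²·sin(360°/8) = 40.01 mm²); the cube at (13, 2) does not reach this height (z outside [13, 20.5]); Taking the first minus the rest: starting from the 13×23.5 cube (305.50 mm²), the 5×11.5 cube at (0.5, 11.5) lies wholly inside it (removes its full 57.50 mm² and its 33.00 mm outline becomes a hole wall); the cone at (14.5, 14) partially overlaps it — only the 9.65 mm² overlap (of its 40.01 mm²) is removed, clipping the outline — area = 238.35 mm²; the cylinder at (9.5, -2) is not intersected at this z (z outside [9.5, 21.5]); Taking the union: only that combined region is present, so the union is just that shape — area = 238.35 mm²; (whole slice rotated 35° about Z — lengths, areas and connectivity unchanged). So its area = 238.35 mm². Layer 34 (z = 10.2): the cube is present — its section is the full 13×23.5 rectangle (area 305.50 mm²); the cube at (0.5, 11.5) is present — its section is the full 5×11.5 rectangle (area 57.50 mm²); the cone at (14.5, 14) (r1=4→r2=3) has section circumradius 3.711 here — a regular 8-gon (area = (8/2)·3.711²·sin(360°/8) = 38.95 mm²); the cube at (13, 2) is not intersected at this z (z outside [13, 20.5]); After the difference (first − rest): starting from the 13×23.5 cube (305.50 mm²), the 5×11.5 cube at (0.5, 11.5) lies wholly inside it (removes its full 57.50 mm² and its 33.00 mm outline becomes a hole wall); the cone at (14.5, 14) partially overlaps it — only the 9.28 mm² overlap (of its 38.95 mm²) is removed, clipping the outline — area = 238.72 mm²; the r=7.5 cylinder at (9.5, -2) gives a regular 8-gon of circumradius 7.5 (constant along its height) (area = (8/2)·7.500²·sin(360°/8) = 159.10 mm²); Merging all regions: the regions partially overlap — summed areas 397.82 mm² minus the doubly-counted overlap 42.32 mm² gives 355.51 mm² — area = 355.51 mm²; (rotated 35° about Z; rotation is an isometry so areas/perimeters/island counts are preserved). So its area = 355.51 mm². Layer 34 is larger (355.51 vs 238.35 mm²).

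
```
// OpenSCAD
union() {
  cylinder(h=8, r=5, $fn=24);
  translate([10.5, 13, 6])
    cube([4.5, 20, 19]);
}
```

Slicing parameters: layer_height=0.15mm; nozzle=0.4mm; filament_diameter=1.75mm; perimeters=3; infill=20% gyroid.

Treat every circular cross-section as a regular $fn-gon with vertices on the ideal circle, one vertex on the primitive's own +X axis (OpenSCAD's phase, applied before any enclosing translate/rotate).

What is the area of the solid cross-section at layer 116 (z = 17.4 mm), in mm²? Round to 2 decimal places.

90.00 mm²

At z = 17.4 mm: the cylinder does not reach this height (z outside [0, 8]); the cube at (10.5, 13) (footprint 4.5×20) is included at this height (area 90.00 mm²); Taking the union: only the 4.5×20 cube at (10.5, 13) is present, so the union is just that shape — area = 90.00 mm². Overall, the cross-section is a single solid region. Net area = 90.00 mm².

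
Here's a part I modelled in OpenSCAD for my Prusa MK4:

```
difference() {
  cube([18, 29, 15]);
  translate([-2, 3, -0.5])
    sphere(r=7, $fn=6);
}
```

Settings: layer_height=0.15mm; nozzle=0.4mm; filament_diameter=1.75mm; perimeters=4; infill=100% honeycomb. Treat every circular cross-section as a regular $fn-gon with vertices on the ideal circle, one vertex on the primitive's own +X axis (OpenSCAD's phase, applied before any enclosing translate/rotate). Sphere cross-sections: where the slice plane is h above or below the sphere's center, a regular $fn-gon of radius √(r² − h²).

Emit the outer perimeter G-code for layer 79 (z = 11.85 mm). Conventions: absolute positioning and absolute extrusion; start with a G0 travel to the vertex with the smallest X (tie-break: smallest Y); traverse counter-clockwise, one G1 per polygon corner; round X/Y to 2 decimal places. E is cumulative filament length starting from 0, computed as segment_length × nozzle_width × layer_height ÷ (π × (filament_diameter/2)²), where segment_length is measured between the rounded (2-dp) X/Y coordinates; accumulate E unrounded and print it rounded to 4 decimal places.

G0 X0.00 Y0.00 Z11.85
G1 X18.00 Y0.00 E0.4490
G1 X18.00 Y29.00 E1.1724
G1 X0.00 Y29.00 E1.6214
G1 X0.00 Y0.00 E2.3448

At z = 11.85 mm: the cube (footprint 18×29) is included at this height; the sphere at (-2, 3) is not intersected at this z (|z−center|=12.350 > r=7); Subtracting the remaining from the first: none of the subtracted shapes is present at this height, so the 18×29 cube is unchanged — 1 connected region. The outline is a single polygon with 4 vertices. Extrusion per mm of travel: 0.4 × 0.15 / (π × 0.875²) = 0.024945. Accumulating E over each segment gives final E = 2.3448.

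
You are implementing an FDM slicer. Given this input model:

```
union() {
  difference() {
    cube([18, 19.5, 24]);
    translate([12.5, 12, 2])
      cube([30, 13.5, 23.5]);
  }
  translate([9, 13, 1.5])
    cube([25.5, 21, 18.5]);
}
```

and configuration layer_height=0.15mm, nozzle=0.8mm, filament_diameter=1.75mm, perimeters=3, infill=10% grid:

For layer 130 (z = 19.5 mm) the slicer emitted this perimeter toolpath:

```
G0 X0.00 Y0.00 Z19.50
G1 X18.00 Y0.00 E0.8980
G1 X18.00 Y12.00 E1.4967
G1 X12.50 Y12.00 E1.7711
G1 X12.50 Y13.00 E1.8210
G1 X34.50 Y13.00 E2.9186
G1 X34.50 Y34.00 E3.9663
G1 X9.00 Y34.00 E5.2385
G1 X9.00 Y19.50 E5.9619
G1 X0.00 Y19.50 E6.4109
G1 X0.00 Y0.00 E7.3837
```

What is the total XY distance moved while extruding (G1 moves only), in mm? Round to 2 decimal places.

Sum the Euclidean lengths of each G1 segment: total = 148.00 mm.

148.00 mm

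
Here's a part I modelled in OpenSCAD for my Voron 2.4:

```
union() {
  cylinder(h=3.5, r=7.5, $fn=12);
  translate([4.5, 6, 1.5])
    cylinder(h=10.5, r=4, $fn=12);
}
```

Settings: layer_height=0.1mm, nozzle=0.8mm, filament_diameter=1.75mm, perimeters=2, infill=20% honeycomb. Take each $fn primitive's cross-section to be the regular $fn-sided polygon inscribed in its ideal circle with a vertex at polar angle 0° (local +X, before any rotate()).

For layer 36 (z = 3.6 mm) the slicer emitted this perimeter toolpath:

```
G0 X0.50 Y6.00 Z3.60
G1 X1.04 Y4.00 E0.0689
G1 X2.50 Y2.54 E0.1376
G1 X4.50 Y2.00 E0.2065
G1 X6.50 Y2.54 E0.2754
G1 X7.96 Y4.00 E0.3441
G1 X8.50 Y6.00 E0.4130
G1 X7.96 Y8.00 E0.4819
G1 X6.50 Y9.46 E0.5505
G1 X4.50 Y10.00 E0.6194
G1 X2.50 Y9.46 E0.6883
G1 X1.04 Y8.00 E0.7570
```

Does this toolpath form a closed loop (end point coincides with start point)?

Start point (G0): (0.50, 6.00). End point (last G1): the path does not return to the start — open.

no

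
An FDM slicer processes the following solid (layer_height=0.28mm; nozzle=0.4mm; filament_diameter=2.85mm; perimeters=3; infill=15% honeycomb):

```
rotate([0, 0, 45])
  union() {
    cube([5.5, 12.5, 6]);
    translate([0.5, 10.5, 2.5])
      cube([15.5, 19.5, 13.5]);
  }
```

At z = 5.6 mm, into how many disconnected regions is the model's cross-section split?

At z = 5.6 mm: the 5.5×12.5 cube contributes its full rectangle; the 15.5×19.5 cube at (0.5, 10.5) contributes its full rectangle; Taking the union: the regions partially overlap (shared area 10.00 mm²), so overlapping operands fuse into one piece — 1 connected region; (whole slice rotated 45° about Z — lengths, areas and connectivity unchanged). The result has 1 disconnected region.

1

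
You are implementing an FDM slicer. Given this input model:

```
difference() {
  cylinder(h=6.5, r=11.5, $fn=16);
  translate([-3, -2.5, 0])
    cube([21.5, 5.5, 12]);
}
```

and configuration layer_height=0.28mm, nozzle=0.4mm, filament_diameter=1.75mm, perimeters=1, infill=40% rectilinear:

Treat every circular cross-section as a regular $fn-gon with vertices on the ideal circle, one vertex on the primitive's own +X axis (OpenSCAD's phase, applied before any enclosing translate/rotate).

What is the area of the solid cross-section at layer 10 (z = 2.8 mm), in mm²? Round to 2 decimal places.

At z = 2.8 mm: the r=11.5 cylinder contributes a regular 16-gon of circumradius 11.5 (area = (16/2)·11.500²·sin(360°/16) = 404.88 mm²); the 21.5×5.5 cube at (-3, -2.5) contributes its full rectangle (area 118.25 mm²); Taking the first minus the rest: starting from the r=11.5 cylinder (404.88 mm²), the 21.5×5.5 cube at (-3, -2.5) partially overlaps it — only the 78.23 mm² overlap (of its 118.25 mm²) is removed, clipping the outline — area = 326.65 mm². Overall, the cross-section is a single solid region. Net area = 326.65 mm².

326.65 mm²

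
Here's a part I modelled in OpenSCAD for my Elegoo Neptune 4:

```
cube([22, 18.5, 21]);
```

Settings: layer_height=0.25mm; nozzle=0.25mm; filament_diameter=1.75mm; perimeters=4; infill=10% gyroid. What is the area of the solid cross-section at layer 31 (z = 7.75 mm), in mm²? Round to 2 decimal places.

407.00 mm²

At z = 7.75 mm: the 22×18.5 cube contributes its full rectangle (area 407.00 mm²). Overall, the cross-section is a single solid region. Net area = 407.00 mm².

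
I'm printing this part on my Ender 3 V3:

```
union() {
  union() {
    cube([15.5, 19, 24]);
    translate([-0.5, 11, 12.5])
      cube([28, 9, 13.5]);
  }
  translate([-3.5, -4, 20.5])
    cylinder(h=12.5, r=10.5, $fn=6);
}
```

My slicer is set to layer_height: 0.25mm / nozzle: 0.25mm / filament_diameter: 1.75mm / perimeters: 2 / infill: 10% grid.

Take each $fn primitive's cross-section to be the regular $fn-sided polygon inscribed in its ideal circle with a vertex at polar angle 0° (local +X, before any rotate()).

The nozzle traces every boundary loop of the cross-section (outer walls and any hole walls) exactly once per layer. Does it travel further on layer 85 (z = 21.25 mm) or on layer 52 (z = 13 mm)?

Layer 85 (z = 21.25): the cube (footprint 15.5×19) is included at this height (perimeter 69.00 mm); the cube at (-0.5, 11) is present — its section is the full 28×9 rectangle (perimeter 74.00 mm); Combining (union): the regions partially overlap (shared area 124.00 mm²), so the edge portions inside another operand are dropped and the merged outline is re-measured after clipping — boundary = 96.00 mm; the cylinder at (-3.5, -4): section is a regular 6-gon, circumradius r=10.5 (perimeter = 2·6·10.500·sin(180°/6) = 63.00 mm); Merging all regions: the regions partially overlap (shared area 16.40 mm²), so the edge portions inside another operand are dropped and the merged outline is re-measured after clipping — boundary = 141.58 mm. So its perimeter = 141.58 mm. Layer 52 (z = 13): the 15.5×19 cube contributes its full rectangle (perimeter 69.00 mm); the cube at (-0.5, 11) (footprint 28×9) is included at this height (perimeter 74.00 mm); Taking the union: the regions partially overlap (shared area 124.00 mm²), so the edge portions inside another operand are dropped and the merged outline is re-measured after clipping — boundary = 96.00 mm; the cylinder at (-3.5, -4) is absent (z outside [20.5, 33]); Merging all regions: only the result so far is present, so the union is just that shape — boundary = 96.00 mm. So its perimeter = 96.00 mm. Layer 85 is larger (141.58 vs 96.00 mm).

layer 85 (z = 21.25 mm)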